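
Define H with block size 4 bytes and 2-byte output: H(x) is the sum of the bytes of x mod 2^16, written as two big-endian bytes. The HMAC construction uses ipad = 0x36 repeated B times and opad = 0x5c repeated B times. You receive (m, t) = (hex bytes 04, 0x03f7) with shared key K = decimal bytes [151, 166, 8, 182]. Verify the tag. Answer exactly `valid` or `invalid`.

Key decimal bytes [151, 166, 8, 182] = 97 a6 08 b6 is exactly B = 4 bytes: K' = 97 a6 08 b6.
K' ⊕ ipad = a1 90 3e 80; K' ⊕ opad = cb fa 54 ea.
Inner hash: sum = 161+144+62+128+4 = 499 → 01 f3.
Outer hash (recomputed tag): sum = 203+250+84+234+1+243 = 1015 → 03 f7.
Recomputed tag = 03f7; claimed = 03f7 → match.

valid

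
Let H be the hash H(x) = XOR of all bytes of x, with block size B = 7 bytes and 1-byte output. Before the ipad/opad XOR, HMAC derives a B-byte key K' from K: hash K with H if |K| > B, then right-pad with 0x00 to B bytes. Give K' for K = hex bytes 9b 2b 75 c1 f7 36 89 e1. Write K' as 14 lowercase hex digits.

|K| = 8 > B = 7, so first hash the key.
H(K): XOR 9b⊕2b⊕75⊕c1⊕f7⊕36⊕89⊕e1 = ad.
Zero-pad H(K) = ad to 7 bytes: K' = ad 00 00 00 00 00 00.

ad000000000000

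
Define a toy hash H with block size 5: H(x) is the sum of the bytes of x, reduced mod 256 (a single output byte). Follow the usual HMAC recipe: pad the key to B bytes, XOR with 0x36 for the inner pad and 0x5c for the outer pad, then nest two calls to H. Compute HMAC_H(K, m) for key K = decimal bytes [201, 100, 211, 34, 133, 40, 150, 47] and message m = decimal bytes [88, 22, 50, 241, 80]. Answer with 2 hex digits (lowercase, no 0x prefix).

Key decimal bytes [201, 100, 211, 34, 133, 40, 150, 47] = c9 64 d3 22 85 28 96 2f is 8 bytes > B = 5, so hash it first: H(key) = 94, then zero-pad to 5 bytes: K' = 94 00 00 00 00.
K' ⊕ ipad = a2 36 36 36 36.  K' ⊕ opad = c8 5c 5c 5c 5c.
Inner input = (K'⊕ipad) ∥ m = a2 36 36 36 36 ∥ 58 16 32 f1 50.
Inner hash: sum = 162+54+54+54+54+88+22+50+241+80 = 859; mod 256 = 91 → 5b.
Outer input = (K'⊕opad) ∥ inner = c8 5c 5c 5c 5c ∥ 5b.
Outer hash (tag): sum = 200+92+92+92+92+91 = 659; mod 256 = 147 → 93.

93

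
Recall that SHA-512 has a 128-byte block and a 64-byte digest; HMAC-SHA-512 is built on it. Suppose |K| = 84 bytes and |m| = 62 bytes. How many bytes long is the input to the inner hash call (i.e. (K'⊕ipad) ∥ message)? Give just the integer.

190

Key is 84 ≤ 128 bytes, zero-padded: |K'| = 128.
Inner input = (K'⊕ipad) ∥ m → 128 + 62 = 190 bytes.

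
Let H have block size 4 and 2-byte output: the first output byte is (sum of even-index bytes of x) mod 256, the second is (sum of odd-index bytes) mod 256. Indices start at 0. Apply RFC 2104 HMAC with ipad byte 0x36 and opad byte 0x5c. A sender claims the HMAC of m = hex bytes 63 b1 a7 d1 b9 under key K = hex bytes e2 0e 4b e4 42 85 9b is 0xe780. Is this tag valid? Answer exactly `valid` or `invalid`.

valid

Key hex bytes e2 0e 4b e4 42 85 9b is 7 bytes > B = 4, so hash it first: H(key) = 0a 77, then zero-pad to 4 bytes: K' = 0a 77 00 00.
K' ⊕ ipad = 3c 41 36 36; K' ⊕ opad = 56 2b 5c 5c.
Inner hash: even-index sum = 565 mod 256 = 53; odd-index sum = 505 mod 256 = 249 → 35 f9.
Outer hash (recomputed tag): even-index sum = 231 mod 256 = 231; odd-index sum = 384 mod 256 = 128 → e7 80.
Recomputed tag = e780; claimed = e780 → match.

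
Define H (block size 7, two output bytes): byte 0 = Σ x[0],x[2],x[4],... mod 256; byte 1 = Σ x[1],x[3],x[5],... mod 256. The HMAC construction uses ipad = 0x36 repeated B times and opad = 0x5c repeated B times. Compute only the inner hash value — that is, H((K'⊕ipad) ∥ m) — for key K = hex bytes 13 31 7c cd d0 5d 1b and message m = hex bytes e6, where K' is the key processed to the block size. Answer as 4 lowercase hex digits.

8253

Key hex bytes 13 31 7c cd d0 5d 1b is exactly B = 7 bytes: K' = 13 31 7c cd d0 5d 1b.
K' ⊕ ipad = 25 07 4a fb e6 6b 2d.
Inner input = 25 07 4a fb e6 6b 2d ∥ e6.
Inner hash: even-index sum = 386 mod 256 = 130; odd-index sum = 595 mod 256 = 83 → 82 53.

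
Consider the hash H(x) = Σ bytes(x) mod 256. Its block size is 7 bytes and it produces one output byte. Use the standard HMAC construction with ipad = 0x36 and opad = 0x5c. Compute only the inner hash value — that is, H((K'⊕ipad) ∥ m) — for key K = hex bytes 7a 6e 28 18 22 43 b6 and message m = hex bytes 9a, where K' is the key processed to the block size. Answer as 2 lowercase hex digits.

93

Key hex bytes 7a 6e 28 18 22 43 b6 is exactly B = 7 bytes: K' = 7a 6e 28 18 22 43 b6.
K' ⊕ ipad = 4c 58 1e 2e 14 75 80.
Inner input = 4c 58 1e 2e 14 75 80 ∥ 9a.
Inner hash: sum = 76+88+30+46+20+117+128+154 = 659; mod 256 = 147 → 93.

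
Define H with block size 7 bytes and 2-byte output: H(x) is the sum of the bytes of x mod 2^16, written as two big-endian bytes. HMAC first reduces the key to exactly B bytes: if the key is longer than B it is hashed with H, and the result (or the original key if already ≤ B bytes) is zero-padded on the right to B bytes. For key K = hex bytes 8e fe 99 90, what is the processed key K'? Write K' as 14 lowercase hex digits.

8efe9990000000

Key hex bytes 8e fe 99 90 is 4 bytes ≤ B = 7; zero-pad to 7 bytes: K' = 8e fe 99 90 00 00 00.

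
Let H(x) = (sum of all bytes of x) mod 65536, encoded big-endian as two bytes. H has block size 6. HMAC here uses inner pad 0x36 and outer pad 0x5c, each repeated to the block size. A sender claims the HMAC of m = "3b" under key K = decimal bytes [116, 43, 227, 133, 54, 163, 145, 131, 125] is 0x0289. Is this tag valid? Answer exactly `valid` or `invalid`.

Key decimal bytes [116, 43, 227, 133, 54, 163, 145, 131, 125] = 74 2b e3 85 36 a3 91 83 7d is 9 bytes > B = 6, so hash it first: H(key) = 04 71, then zero-pad to 6 bytes: K' = 04 71 00 00 00 00.
K' ⊕ ipad = 32 47 36 36 36 36; K' ⊕ opad = 58 2d 5c 5c 5c 5c.
Inner hash: sum = 50+71+54+54+54+54+51+98 = 486 → 01 e6.
Outer hash (recomputed tag): sum = 88+45+92+92+92+92+1+230 = 732 → 02 dc.
Recomputed tag = 02dc; claimed = 0289 → mismatch.

invalid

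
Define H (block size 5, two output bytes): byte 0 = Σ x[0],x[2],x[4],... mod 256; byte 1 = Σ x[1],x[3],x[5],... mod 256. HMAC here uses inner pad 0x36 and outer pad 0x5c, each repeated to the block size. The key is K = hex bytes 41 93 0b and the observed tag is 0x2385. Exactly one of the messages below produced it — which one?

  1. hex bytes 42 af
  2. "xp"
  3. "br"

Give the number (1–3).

Key hex bytes 41 93 0b is 3 bytes ≤ B = 5; zero-pad to 5 bytes: K' = 41 93 0b 00 00.
K' ⊕ ipad = 77 a5 3d 36 36; K' ⊕ opad = 1d cf 57 5c 5c.
m1: inner = H(77 a5 3d 36 36 42 af) = 99 1d; tag = H(1d cf 57 5c 5c 99 1d) = edc4
m2: inner = H(77 a5 3d 36 36 78 70) = 5a 53; tag = H(1d cf 57 5c 5c 5a 53) = 2385 ← matches
m3: inner = H(77 a5 3d 36 36 62 72) = 5c 3d; tag = H(1d cf 57 5c 5c 5c 3d) = 0d87

2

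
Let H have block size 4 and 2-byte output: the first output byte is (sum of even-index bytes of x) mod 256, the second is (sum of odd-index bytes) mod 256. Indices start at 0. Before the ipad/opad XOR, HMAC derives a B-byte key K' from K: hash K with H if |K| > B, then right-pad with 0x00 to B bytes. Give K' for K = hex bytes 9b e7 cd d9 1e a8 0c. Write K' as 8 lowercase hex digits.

92680000

|K| = 7 > B = 4, so first hash the key.
H(K): even-index sum = 402 mod 256 = 146; odd-index sum = 616 mod 256 = 104 → 92 68.
Zero-pad H(K) = 92 68 to 4 bytes: K' = 92 68 00 00.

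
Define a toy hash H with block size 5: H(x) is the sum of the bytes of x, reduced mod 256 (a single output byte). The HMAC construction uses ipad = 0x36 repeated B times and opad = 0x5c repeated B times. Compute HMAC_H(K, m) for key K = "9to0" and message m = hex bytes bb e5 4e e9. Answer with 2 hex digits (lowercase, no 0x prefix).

Key "9to0" = 39 74 6f 30 is 4 bytes ≤ B = 5; zero-pad to 5 bytes: K' = 39 74 6f 30 00.
K' ⊕ ipad = 0f 42 59 06 36.  K' ⊕ opad = 65 28 33 6c 5c.
Inner input = (K'⊕ipad) ∥ m = 0f 42 59 06 36 ∥ bb e5 4e e9.
Inner hash: sum = 15+66+89+6+54+187+229+78+233 = 957; mod 256 = 189 → bd.
Outer input = (K'⊕opad) ∥ inner = 65 28 33 6c 5c ∥ bd.
Outer hash (tag): sum = 101+40+51+108+92+189 = 581; mod 256 = 69 → 45.

45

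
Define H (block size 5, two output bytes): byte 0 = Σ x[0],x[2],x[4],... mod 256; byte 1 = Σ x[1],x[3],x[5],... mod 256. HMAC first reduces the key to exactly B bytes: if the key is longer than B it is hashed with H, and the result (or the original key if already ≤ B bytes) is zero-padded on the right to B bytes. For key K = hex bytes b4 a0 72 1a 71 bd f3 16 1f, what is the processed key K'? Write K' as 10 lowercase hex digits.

|K| = 9 > B = 5, so first hash the key.
H(K): even-index sum = 681 mod 256 = 169; odd-index sum = 397 mod 256 = 141 → a9 8d.
Zero-pad H(K) = a9 8d to 5 bytes: K' = a9 8d 00 00 00.

a98d000000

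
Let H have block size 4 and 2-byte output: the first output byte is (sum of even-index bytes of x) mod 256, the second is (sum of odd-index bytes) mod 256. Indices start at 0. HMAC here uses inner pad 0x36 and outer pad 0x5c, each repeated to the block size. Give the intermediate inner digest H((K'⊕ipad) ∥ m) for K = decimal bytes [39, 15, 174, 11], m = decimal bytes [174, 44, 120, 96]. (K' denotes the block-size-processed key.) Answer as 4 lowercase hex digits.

cf02

Key decimal bytes [39, 15, 174, 11] = 27 0f ae 0b is exactly B = 4 bytes: K' = 27 0f ae 0b.
K' ⊕ ipad = 11 39 98 3d.
Inner input = 11 39 98 3d ∥ ae 2c 78 60.
Inner hash: even-index sum = 463 mod 256 = 207; odd-index sum = 258 mod 256 = 2 → cf 02.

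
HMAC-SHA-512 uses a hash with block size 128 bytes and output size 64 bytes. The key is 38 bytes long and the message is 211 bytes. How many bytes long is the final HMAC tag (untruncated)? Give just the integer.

The tag is one SHA-512 digest: 64 bytes.

64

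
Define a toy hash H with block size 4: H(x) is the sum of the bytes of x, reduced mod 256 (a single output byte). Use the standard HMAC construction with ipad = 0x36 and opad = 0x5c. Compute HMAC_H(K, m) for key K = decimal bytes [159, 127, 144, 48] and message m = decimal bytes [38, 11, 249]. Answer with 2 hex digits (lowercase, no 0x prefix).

Key decimal bytes [159, 127, 144, 48] = 9f 7f 90 30 is exactly B = 4 bytes: K' = 9f 7f 90 30.
K' ⊕ ipad = a9 49 a6 06.  K' ⊕ opad = c3 23 cc 6c.
Inner input = (K'⊕ipad) ∥ m = a9 49 a6 06 ∥ 26 0b f9.
Inner hash: sum = 169+73+166+6+38+11+249 = 712; mod 256 = 200 → c8.
Outer input = (K'⊕opad) ∥ inner = c3 23 cc 6c ∥ c8.
Outer hash (tag): sum = 195+35+204+108+200 = 742; mod 256 = 230 → e6.

e6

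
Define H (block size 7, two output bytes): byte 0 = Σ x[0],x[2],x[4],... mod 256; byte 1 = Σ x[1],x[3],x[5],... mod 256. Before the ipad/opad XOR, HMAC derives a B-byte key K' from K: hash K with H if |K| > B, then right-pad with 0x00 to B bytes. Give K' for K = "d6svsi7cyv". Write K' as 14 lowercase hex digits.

faee0000000000

|K| = 10 > B = 7, so first hash the key.
H(K): even-index sum = 506 mod 256 = 250; odd-index sum = 494 mod 256 = 238 → fa ee.
Zero-pad H(K) = fa ee to 7 bytes: K' = fa ee 00 00 00 00 00.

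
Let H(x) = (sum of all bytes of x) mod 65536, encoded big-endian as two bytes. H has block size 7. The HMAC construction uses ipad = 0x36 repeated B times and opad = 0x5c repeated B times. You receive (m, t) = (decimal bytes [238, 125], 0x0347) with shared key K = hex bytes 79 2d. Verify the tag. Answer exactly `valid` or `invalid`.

Key hex bytes 79 2d is 2 bytes ≤ B = 7; zero-pad to 7 bytes: K' = 79 2d 00 00 00 00 00.
K' ⊕ ipad = 4f 1b 36 36 36 36 36; K' ⊕ opad = 25 71 5c 5c 5c 5c 5c.
Inner hash: sum = 79+27+54+54+54+54+54+238+125 = 739 → 02 e3.
Outer hash (recomputed tag): sum = 37+113+92+92+92+92+92+2+227 = 839 → 03 47.
Recomputed tag = 0347; claimed = 0347 → match.

valid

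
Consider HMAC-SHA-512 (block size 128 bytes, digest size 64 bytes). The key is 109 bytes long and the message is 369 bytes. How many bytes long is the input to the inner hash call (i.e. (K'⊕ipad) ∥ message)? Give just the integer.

Key is 109 ≤ 128 bytes, zero-padded: |K'| = 128.
Inner input = (K'⊕ipad) ∥ m → 128 + 369 = 497 bytes.

497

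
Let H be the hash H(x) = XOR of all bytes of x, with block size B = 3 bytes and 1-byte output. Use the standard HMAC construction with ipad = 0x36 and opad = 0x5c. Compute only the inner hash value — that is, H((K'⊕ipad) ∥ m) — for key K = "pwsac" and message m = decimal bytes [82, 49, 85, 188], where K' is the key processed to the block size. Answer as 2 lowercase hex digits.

ca

Key "pwsac" = 70 77 73 61 63 is 5 bytes > B = 3, so hash it first: H(key) = 76, then zero-pad to 3 bytes: K' = 76 00 00.
K' ⊕ ipad = 40 36 36.
Inner input = 40 36 36 ∥ 52 31 55 bc.
Inner hash: XOR 40⊕36⊕36⊕52⊕31⊕55⊕bc = ca.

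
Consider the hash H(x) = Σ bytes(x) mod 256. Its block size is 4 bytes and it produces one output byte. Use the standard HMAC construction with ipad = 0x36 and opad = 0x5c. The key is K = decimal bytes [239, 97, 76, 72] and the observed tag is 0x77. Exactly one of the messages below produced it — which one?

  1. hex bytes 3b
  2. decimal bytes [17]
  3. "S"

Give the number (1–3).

1

Key decimal bytes [239, 97, 76, 72] = ef 61 4c 48 is exactly B = 4 bytes: K' = ef 61 4c 48.
K' ⊕ ipad = d9 57 7a 7e; K' ⊕ opad = b3 3d 10 14.
m1: inner = H(d9 57 7a 7e 3b) = 63; tag = H(b3 3d 10 14 63) = 77 ← matches
m2: inner = H(d9 57 7a 7e 11) = 39; tag = H(b3 3d 10 14 39) = 4d
m3: inner = H(d9 57 7a 7e 53) = 7b; tag = H(b3 3d 10 14 7b) = 8f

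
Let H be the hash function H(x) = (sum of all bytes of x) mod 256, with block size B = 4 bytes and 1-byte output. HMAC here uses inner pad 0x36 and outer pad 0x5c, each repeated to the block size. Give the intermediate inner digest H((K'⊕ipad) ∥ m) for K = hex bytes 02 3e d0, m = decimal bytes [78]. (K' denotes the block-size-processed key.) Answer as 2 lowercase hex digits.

a6

Key hex bytes 02 3e d0 is 3 bytes ≤ B = 4; zero-pad to 4 bytes: K' = 02 3e d0 00.
K' ⊕ ipad = 34 08 e6 36.
Inner input = 34 08 e6 36 ∥ 4e.
Inner hash: sum = 52+8+230+54+78 = 422; mod 256 = 166 → a6.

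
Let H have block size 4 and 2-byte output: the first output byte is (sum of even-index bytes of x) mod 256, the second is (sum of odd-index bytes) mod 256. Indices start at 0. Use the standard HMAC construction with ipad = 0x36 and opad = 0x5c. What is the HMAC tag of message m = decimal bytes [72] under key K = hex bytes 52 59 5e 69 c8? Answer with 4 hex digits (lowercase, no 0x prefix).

4c24

Key hex bytes 52 59 5e 69 c8 is 5 bytes > B = 4, so hash it first: H(key) = 78 c2, then zero-pad to 4 bytes: K' = 78 c2 00 00.
K' ⊕ ipad = 4e f4 36 36.  K' ⊕ opad = 24 9e 5c 5c.
Inner input = (K'⊕ipad) ∥ m = 4e f4 36 36 ∥ 48.
Inner hash: even-index sum = 204 mod 256 = 204; odd-index sum = 298 mod 256 = 42 → cc 2a.
Outer input = (K'⊕opad) ∥ inner = 24 9e 5c 5c ∥ cc 2a.
Outer hash (tag): even-index sum = 332 mod 256 = 76; odd-index sum = 292 mod 256 = 36 → 4c 24.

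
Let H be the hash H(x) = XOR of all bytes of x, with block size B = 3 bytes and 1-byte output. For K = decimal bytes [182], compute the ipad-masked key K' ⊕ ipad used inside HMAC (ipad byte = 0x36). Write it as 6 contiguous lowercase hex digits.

Key decimal bytes [182] = b6 is 1 byte ≤ B = 3; zero-pad to 3 bytes: K' = b6 00 00.
XOR each byte with 0x36: b6⊕36=80, 00⊕36=36, 00⊕36=36.

803636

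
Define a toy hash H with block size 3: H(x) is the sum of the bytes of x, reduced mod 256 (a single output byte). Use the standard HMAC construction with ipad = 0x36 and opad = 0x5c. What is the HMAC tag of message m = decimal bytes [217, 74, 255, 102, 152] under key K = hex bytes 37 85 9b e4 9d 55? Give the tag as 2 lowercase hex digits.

Key hex bytes 37 85 9b e4 9d 55 is 6 bytes > B = 3, so hash it first: H(key) = 2d, then zero-pad to 3 bytes: K' = 2d 00 00.
K' ⊕ ipad = 1b 36 36.  K' ⊕ opad = 71 5c 5c.
Inner input = (K'⊕ipad) ∥ m = 1b 36 36 ∥ d9 4a ff 66 98.
Inner hash: sum = 27+54+54+217+74+255+102+152 = 935; mod 256 = 167 → a7.
Outer input = (K'⊕opad) ∥ inner = 71 5c 5c ∥ a7.
Outer hash (tag): sum = 113+92+92+167 = 464; mod 256 = 208 → d0.

d0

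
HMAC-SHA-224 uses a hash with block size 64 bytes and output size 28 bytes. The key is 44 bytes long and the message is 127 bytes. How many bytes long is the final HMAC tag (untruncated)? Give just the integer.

The tag is one SHA-224 digest: 28 bytes.

28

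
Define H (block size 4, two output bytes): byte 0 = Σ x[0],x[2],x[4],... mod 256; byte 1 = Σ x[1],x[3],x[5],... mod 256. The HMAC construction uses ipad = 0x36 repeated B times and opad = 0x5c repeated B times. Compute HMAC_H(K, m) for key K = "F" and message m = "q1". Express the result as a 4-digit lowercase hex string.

8d55

Key "F" = 46 is 1 byte ≤ B = 4; zero-pad to 4 bytes: K' = 46 00 00 00.
K' ⊕ ipad = 70 36 36 36.  K' ⊕ opad = 1a 5c 5c 5c.
Inner input = (K'⊕ipad) ∥ m = 70 36 36 36 ∥ 71 31.
Inner hash: even-index sum = 279 mod 256 = 23; odd-index sum = 157 mod 256 = 157 → 17 9d.
Outer input = (K'⊕opad) ∥ inner = 1a 5c 5c 5c ∥ 17 9d.
Outer hash (tag): even-index sum = 141 mod 256 = 141; odd-index sum = 341 mod 256 = 85 → 8d 55.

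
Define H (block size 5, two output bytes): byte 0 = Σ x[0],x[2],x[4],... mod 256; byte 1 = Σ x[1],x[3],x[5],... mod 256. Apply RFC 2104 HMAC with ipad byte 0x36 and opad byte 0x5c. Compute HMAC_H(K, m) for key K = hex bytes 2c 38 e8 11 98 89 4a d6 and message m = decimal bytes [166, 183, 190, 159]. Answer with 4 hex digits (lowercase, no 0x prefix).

9ad2

Key hex bytes 2c 38 e8 11 98 89 4a d6 is 8 bytes > B = 5, so hash it first: H(key) = f6 a8, then zero-pad to 5 bytes: K' = f6 a8 00 00 00.
K' ⊕ ipad = c0 9e 36 36 36.  K' ⊕ opad = aa f4 5c 5c 5c.
Inner input = (K'⊕ipad) ∥ m = c0 9e 36 36 36 ∥ a6 b7 be 9f.
Inner hash: even-index sum = 642 mod 256 = 130; odd-index sum = 568 mod 256 = 56 → 82 38.
Outer input = (K'⊕opad) ∥ inner = aa f4 5c 5c 5c ∥ 82 38.
Outer hash (tag): even-index sum = 410 mod 256 = 154; odd-index sum = 466 mod 256 = 210 → 9a d2.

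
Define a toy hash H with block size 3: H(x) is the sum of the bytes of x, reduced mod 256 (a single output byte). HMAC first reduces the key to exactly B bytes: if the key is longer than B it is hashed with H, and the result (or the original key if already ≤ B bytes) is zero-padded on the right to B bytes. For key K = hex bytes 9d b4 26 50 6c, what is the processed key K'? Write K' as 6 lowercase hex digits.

|K| = 5 > B = 3, so first hash the key.
H(K): sum = 157+180+38+80+108 = 563; mod 256 = 51 → 33.
Zero-pad H(K) = 33 to 3 bytes: K' = 33 00 00.

330000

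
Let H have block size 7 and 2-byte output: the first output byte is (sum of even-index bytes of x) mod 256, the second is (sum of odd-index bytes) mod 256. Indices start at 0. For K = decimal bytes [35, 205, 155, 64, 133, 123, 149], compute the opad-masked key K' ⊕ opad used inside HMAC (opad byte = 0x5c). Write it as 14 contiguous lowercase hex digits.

7f91c71cd927c9

Key decimal bytes [35, 205, 155, 64, 133, 123, 149] = 23 cd 9b 40 85 7b 95 is exactly B = 7 bytes: K' = 23 cd 9b 40 85 7b 95.
XOR each byte with 0x5c: 23⊕5c=7f, cd⊕5c=91, 9b⊕5c=c7, 40⊕5c=1c, 85⊕5c=d9, 7b⊕5c=27, 95⊕5c=c9.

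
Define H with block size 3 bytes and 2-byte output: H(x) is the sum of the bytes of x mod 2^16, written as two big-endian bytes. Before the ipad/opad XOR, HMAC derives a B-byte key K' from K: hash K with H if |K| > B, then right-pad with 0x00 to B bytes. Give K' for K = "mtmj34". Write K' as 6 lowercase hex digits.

021f00

|K| = 6 > B = 3, so first hash the key.
H(K): sum = 109+116+109+106+51+52 = 543 → 02 1f.
Zero-pad H(K) = 02 1f to 3 bytes: K' = 02 1f 00.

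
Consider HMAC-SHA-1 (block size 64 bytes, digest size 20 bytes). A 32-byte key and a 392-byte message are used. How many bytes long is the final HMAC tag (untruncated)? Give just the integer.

20

The tag is one SHA-1 digest: 20 bytes.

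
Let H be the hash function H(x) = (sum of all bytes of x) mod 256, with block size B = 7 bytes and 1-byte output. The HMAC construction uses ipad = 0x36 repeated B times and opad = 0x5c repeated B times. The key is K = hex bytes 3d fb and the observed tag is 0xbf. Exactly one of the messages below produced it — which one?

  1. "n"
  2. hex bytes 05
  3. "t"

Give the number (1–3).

Key hex bytes 3d fb is 2 bytes ≤ B = 7; zero-pad to 7 bytes: K' = 3d fb 00 00 00 00 00.
K' ⊕ ipad = 0b cd 36 36 36 36 36; K' ⊕ opad = 61 a7 5c 5c 5c 5c 5c.
m1: inner = H(0b cd 36 36 36 36 36 6e) = 54; tag = H(61 a7 5c 5c 5c 5c 5c 54) = 28
m2: inner = H(0b cd 36 36 36 36 36 05) = eb; tag = H(61 a7 5c 5c 5c 5c 5c eb) = bf ← matches
m3: inner = H(0b cd 36 36 36 36 36 74) = 5a; tag = H(61 a7 5c 5c 5c 5c 5c 5a) = 2e

2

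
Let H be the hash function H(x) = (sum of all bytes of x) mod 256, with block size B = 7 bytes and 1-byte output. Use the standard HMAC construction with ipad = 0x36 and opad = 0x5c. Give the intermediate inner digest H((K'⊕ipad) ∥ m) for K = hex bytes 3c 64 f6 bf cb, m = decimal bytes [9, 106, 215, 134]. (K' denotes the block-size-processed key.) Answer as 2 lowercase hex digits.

Key hex bytes 3c 64 f6 bf cb is 5 bytes ≤ B = 7; zero-pad to 7 bytes: K' = 3c 64 f6 bf cb 00 00.
K' ⊕ ipad = 0a 52 c0 89 fd 36 36.
Inner input = 0a 52 c0 89 fd 36 36 ∥ 09 6a d7 86.
Inner hash: sum = 10+82+192+137+253+54+54+9+106+215+134 = 1246; mod 256 = 222 → de.

de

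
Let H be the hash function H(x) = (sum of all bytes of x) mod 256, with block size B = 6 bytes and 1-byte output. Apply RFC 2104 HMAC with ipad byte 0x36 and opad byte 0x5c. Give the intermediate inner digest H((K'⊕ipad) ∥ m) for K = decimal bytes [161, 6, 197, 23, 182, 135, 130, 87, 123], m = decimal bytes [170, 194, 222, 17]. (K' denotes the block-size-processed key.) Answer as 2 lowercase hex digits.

8b

Key decimal bytes [161, 6, 197, 23, 182, 135, 130, 87, 123] = a1 06 c5 17 b6 87 82 57 7b is 9 bytes > B = 6, so hash it first: H(key) = 14, then zero-pad to 6 bytes: K' = 14 00 00 00 00 00.
K' ⊕ ipad = 22 36 36 36 36 36.
Inner input = 22 36 36 36 36 36 ∥ aa c2 de 11.
Inner hash: sum = 34+54+54+54+54+54+170+194+222+17 = 907; mod 256 = 139 → 8b.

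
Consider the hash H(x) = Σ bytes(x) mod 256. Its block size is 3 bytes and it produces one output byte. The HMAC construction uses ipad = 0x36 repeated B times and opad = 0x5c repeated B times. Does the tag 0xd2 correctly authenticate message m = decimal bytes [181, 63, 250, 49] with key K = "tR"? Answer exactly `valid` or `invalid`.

invalid

Key "tR" = 74 52 is 2 bytes ≤ B = 3; zero-pad to 3 bytes: K' = 74 52 00.
K' ⊕ ipad = 42 64 36; K' ⊕ opad = 28 0e 5c.
Inner hash: sum = 66+100+54+181+63+250+49 = 763; mod 256 = 251 → fb.
Outer hash (recomputed tag): sum = 40+14+92+251 = 397; mod 256 = 141 → 8d.
Recomputed tag = 8d; claimed = d2 → mismatch.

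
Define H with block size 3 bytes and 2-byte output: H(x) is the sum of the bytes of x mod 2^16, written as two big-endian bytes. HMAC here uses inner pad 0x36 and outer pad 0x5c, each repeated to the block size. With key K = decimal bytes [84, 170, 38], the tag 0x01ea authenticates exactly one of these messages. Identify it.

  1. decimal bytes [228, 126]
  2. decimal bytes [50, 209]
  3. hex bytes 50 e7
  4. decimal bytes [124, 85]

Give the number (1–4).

1

Key decimal bytes [84, 170, 38] = 54 aa 26 is exactly B = 3 bytes: K' = 54 aa 26.
K' ⊕ ipad = 62 9c 10; K' ⊕ opad = 08 f6 7a.
m1: inner = H(62 9c 10 e4 7e) = 02 70; tag = H(08 f6 7a 02 70) = 01ea ← matches
m2: inner = H(62 9c 10 32 d1) = 02 11; tag = H(08 f6 7a 02 11) = 018b
m3: inner = H(62 9c 10 50 e7) = 02 45; tag = H(08 f6 7a 02 45) = 01bf
m4: inner = H(62 9c 10 7c 55) = 01 df; tag = H(08 f6 7a 01 df) = 0258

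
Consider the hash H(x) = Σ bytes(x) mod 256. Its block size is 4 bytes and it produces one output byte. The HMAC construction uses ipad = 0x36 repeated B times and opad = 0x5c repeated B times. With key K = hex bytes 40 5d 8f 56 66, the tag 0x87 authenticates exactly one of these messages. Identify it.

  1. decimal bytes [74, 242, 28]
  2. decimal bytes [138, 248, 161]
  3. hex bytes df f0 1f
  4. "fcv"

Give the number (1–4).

4

Key hex bytes 40 5d 8f 56 66 is 5 bytes > B = 4, so hash it first: H(key) = e8, then zero-pad to 4 bytes: K' = e8 00 00 00.
K' ⊕ ipad = de 36 36 36; K' ⊕ opad = b4 5c 5c 5c.
m1: inner = H(de 36 36 36 4a f2 1c) = d8; tag = H(b4 5c 5c 5c d8) = a0
m2: inner = H(de 36 36 36 8a f8 a1) = a3; tag = H(b4 5c 5c 5c a3) = 6b
m3: inner = H(de 36 36 36 df f0 1f) = 6e; tag = H(b4 5c 5c 5c 6e) = 36
m4: inner = H(de 36 36 36 66 63 76) = bf; tag = H(b4 5c 5c 5c bf) = 87 ← matches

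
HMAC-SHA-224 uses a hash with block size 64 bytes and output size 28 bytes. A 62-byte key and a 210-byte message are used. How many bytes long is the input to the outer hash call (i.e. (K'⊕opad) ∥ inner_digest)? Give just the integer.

Key is 62 ≤ 64 bytes, zero-padded: |K'| = 64.
Outer input = (K'⊕opad) ∥ H(inner) → 64 + 28 = 92 bytes.

92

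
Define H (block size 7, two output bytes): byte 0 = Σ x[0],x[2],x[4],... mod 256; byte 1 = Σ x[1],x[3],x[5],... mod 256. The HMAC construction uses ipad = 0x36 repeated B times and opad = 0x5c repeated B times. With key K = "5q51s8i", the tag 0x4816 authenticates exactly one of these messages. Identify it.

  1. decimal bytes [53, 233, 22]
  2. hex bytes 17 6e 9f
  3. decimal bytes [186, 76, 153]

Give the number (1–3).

Key "5q51s8i" = 35 71 35 31 73 38 69 is exactly B = 7 bytes: K' = 35 71 35 31 73 38 69.
K' ⊕ ipad = 03 47 03 07 45 0e 5f; K' ⊕ opad = 69 2d 69 6d 2f 64 35.
m1: inner = H(03 47 03 07 45 0e 5f 35 e9 16) = 93 a7; tag = H(69 2d 69 6d 2f 64 35 93 a7) = dd91
m2: inner = H(03 47 03 07 45 0e 5f 17 6e 9f) = 18 12; tag = H(69 2d 69 6d 2f 64 35 18 12) = 4816 ← matches
m3: inner = H(03 47 03 07 45 0e 5f ba 4c 99) = f6 af; tag = H(69 2d 69 6d 2f 64 35 f6 af) = e5f4

2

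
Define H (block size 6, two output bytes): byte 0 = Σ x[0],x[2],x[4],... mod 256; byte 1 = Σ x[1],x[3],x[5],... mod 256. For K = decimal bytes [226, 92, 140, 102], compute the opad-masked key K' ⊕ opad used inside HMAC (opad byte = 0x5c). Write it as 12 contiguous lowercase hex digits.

be00d03a5c5c

Key decimal bytes [226, 92, 140, 102] = e2 5c 8c 66 is 4 bytes ≤ B = 6; zero-pad to 6 bytes: K' = e2 5c 8c 66 00 00.
XOR each byte with 0x5c: e2⊕5c=be, 5c⊕5c=00, 8c⊕5c=d0, 66⊕5c=3a, 00⊕5c=5c, 00⊕5c=5c.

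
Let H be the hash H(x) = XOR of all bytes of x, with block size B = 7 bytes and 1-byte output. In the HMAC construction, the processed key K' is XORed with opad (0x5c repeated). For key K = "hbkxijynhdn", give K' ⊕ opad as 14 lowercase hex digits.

Key "hbkxijynhdn" = 68 62 6b 78 69 6a 79 6e 68 64 6e is 11 bytes > B = 7, so hash it first: H(key) = 6f, then zero-pad to 7 bytes: K' = 6f 00 00 00 00 00 00.
XOR each byte with 0x5c: 6f⊕5c=33, 00⊕5c=5c, 00⊕5c=5c, 00⊕5c=5c, 00⊕5c=5c, 00⊕5c=5c, 00⊕5c=5c.

335c5c5c5c5c5c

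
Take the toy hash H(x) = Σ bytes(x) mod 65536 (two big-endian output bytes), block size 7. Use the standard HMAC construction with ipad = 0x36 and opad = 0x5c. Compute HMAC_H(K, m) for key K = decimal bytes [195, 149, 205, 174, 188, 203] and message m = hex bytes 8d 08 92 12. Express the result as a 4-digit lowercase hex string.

Key decimal bytes [195, 149, 205, 174, 188, 203] = c3 95 cd ae bc cb is 6 bytes ≤ B = 7; zero-pad to 7 bytes: K' = c3 95 cd ae bc cb 00.
K' ⊕ ipad = f5 a3 fb 98 8a fd 36.  K' ⊕ opad = 9f c9 91 f2 e0 97 5c.
Inner input = (K'⊕ipad) ∥ m = f5 a3 fb 98 8a fd 36 ∥ 8d 08 92 12.
Inner hash: sum = 245+163+251+152+138+253+54+141+8+146+18 = 1569 → 06 21.
Outer input = (K'⊕opad) ∥ inner = 9f c9 91 f2 e0 97 5c ∥ 06 21.
Outer hash (tag): sum = 159+201+145+242+224+151+92+6+33 = 1253 → 04 e5.

04e5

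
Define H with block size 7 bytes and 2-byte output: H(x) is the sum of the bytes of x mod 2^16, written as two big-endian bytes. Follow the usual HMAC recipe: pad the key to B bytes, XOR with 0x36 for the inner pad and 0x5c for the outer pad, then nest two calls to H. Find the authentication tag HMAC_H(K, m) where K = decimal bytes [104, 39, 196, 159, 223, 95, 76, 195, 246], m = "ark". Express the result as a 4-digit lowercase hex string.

0312

Key decimal bytes [104, 39, 196, 159, 223, 95, 76, 195, 246] = 68 27 c4 9f df 5f 4c c3 f6 is 9 bytes > B = 7, so hash it first: H(key) = 05 35, then zero-pad to 7 bytes: K' = 05 35 00 00 00 00 00.
K' ⊕ ipad = 33 03 36 36 36 36 36.  K' ⊕ opad = 59 69 5c 5c 5c 5c 5c.
Inner input = (K'⊕ipad) ∥ m = 33 03 36 36 36 36 36 ∥ 61 72 6b.
Inner hash: sum = 51+3+54+54+54+54+54+97+114+107 = 642 → 02 82.
Outer input = (K'⊕opad) ∥ inner = 59 69 5c 5c 5c 5c 5c ∥ 02 82.
Outer hash (tag): sum = 89+105+92+92+92+92+92+2+130 = 786 → 03 12.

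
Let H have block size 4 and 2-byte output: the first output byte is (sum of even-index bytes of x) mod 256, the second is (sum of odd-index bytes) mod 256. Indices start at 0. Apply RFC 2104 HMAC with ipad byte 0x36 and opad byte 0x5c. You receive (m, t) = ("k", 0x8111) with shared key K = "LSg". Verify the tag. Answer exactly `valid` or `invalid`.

invalid

Key "LSg" = 4c 53 67 is 3 bytes ≤ B = 4; zero-pad to 4 bytes: K' = 4c 53 67 00.
K' ⊕ ipad = 7a 65 51 36; K' ⊕ opad = 10 0f 3b 5c.
Inner hash: even-index sum = 310 mod 256 = 54; odd-index sum = 155 mod 256 = 155 → 36 9b.
Outer hash (recomputed tag): even-index sum = 129 mod 256 = 129; odd-index sum = 262 mod 256 = 6 → 81 06.
Recomputed tag = 8106; claimed = 8111 → mismatch.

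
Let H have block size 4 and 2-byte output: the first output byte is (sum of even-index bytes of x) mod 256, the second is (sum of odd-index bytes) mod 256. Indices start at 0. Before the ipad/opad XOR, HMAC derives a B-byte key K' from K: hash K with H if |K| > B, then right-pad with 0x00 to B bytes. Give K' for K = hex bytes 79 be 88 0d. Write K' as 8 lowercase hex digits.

Key hex bytes 79 be 88 0d is exactly B = 4 bytes: K' = 79 be 88 0d.

79be880d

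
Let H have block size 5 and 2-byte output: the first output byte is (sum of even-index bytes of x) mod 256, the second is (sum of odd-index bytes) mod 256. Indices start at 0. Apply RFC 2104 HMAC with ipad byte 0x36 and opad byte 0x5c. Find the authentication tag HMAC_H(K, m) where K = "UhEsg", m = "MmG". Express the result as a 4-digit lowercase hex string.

94f7

Key "UhEsg" = 55 68 45 73 67 is exactly B = 5 bytes: K' = 55 68 45 73 67.
K' ⊕ ipad = 63 5e 73 45 51.  K' ⊕ opad = 09 34 19 2f 3b.
Inner input = (K'⊕ipad) ∥ m = 63 5e 73 45 51 ∥ 4d 6d 47.
Inner hash: even-index sum = 404 mod 256 = 148; odd-index sum = 311 mod 256 = 55 → 94 37.
Outer input = (K'⊕opad) ∥ inner = 09 34 19 2f 3b ∥ 94 37.
Outer hash (tag): even-index sum = 148 mod 256 = 148; odd-index sum = 247 mod 256 = 247 → 94 f7.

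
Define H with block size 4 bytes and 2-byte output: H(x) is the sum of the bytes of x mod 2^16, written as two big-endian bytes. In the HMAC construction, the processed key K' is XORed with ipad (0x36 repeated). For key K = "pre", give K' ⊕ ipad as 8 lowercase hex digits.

46445336

Key "pre" = 70 72 65 is 3 bytes ≤ B = 4; zero-pad to 4 bytes: K' = 70 72 65 00.
XOR each byte with 0x36: 70⊕36=46, 72⊕36=44, 65⊕36=53, 00⊕36=36.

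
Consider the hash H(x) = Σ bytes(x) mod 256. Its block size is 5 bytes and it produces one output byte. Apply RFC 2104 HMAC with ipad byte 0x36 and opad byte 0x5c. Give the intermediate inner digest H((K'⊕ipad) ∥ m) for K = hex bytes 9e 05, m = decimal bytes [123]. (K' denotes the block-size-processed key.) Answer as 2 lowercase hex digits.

f8

Key hex bytes 9e 05 is 2 bytes ≤ B = 5; zero-pad to 5 bytes: K' = 9e 05 00 00 00.
K' ⊕ ipad = a8 33 36 36 36.
Inner input = a8 33 36 36 36 ∥ 7b.
Inner hash: sum = 168+51+54+54+54+123 = 504; mod 256 = 248 → f8.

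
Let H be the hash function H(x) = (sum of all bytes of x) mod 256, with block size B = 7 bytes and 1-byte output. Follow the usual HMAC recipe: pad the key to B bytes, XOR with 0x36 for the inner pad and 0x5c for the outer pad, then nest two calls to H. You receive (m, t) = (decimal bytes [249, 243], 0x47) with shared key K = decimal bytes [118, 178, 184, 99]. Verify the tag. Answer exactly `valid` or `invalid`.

invalid

Key decimal bytes [118, 178, 184, 99] = 76 b2 b8 63 is 4 bytes ≤ B = 7; zero-pad to 7 bytes: K' = 76 b2 b8 63 00 00 00.
K' ⊕ ipad = 40 84 8e 55 36 36 36; K' ⊕ opad = 2a ee e4 3f 5c 5c 5c.
Inner hash: sum = 64+132+142+85+54+54+54+249+243 = 1077; mod 256 = 53 → 35.
Outer hash (recomputed tag): sum = 42+238+228+63+92+92+92+53 = 900; mod 256 = 132 → 84.
Recomputed tag = 84; claimed = 47 → mismatch.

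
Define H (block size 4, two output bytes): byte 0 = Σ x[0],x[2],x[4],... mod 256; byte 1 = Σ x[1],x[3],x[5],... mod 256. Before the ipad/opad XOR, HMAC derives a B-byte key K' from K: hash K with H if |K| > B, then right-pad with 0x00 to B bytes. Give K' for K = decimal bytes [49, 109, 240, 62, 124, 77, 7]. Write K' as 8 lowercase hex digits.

|K| = 7 > B = 4, so first hash the key.
H(K): even-index sum = 420 mod 256 = 164; odd-index sum = 248 mod 256 = 248 → a4 f8.
Zero-pad H(K) = a4 f8 to 4 bytes: K' = a4 f8 00 00.

a4f80000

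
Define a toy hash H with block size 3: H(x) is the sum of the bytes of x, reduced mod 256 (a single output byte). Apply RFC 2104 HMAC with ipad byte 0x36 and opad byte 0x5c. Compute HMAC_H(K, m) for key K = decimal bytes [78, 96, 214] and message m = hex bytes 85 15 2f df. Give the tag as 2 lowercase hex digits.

2e

Key decimal bytes [78, 96, 214] = 4e 60 d6 is exactly B = 3 bytes: K' = 4e 60 d6.
K' ⊕ ipad = 78 56 e0.  K' ⊕ opad = 12 3c 8a.
Inner input = (K'⊕ipad) ∥ m = 78 56 e0 ∥ 85 15 2f df.
Inner hash: sum = 120+86+224+133+21+47+223 = 854; mod 256 = 86 → 56.
Outer input = (K'⊕opad) ∥ inner = 12 3c 8a ∥ 56.
Outer hash (tag): sum = 18+60+138+86 = 302; mod 256 = 46 → 2e.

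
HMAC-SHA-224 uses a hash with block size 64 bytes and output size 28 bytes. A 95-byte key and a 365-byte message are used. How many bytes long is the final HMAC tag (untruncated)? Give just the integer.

28

The tag is one SHA-224 digest: 28 bytes.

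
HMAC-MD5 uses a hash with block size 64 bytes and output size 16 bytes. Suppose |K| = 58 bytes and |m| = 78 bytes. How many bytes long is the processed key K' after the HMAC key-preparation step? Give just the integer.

Key is 58 ≤ 64 bytes, zero-padded: |K'| = 64.

64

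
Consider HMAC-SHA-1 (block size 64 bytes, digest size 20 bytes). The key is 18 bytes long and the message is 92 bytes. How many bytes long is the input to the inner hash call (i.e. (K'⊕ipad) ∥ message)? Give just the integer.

156

Key is 18 ≤ 64 bytes, zero-padded: |K'| = 64.
Inner input = (K'⊕ipad) ∥ m → 64 + 92 = 156 bytes.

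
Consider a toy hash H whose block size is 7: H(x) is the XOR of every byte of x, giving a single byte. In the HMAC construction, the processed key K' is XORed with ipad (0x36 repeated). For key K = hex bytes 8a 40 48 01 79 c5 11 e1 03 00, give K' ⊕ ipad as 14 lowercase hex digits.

fa363636363636

Key hex bytes 8a 40 48 01 79 c5 11 e1 03 00 is 10 bytes > B = 7, so hash it first: H(key) = cc, then zero-pad to 7 bytes: K' = cc 00 00 00 00 00 00.
XOR each byte with 0x36: cc⊕36=fa, 00⊕36=36, 00⊕36=36, 00⊕36=36, 00⊕36=36, 00⊕36=36, 00⊕36=36.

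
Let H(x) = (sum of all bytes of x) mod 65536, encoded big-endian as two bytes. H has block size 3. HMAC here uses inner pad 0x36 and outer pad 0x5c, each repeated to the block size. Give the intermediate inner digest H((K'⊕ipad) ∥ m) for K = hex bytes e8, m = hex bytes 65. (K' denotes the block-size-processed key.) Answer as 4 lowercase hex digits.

01af

Key hex bytes e8 is 1 byte ≤ B = 3; zero-pad to 3 bytes: K' = e8 00 00.
K' ⊕ ipad = de 36 36.
Inner input = de 36 36 ∥ 65.
Inner hash: sum = 222+54+54+101 = 431 → 01 af.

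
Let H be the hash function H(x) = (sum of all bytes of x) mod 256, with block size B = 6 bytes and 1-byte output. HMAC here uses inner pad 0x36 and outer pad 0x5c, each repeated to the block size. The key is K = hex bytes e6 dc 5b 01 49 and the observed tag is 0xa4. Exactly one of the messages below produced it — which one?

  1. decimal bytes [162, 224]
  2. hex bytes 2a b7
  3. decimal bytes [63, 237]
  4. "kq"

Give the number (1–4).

Key hex bytes e6 dc 5b 01 49 is 5 bytes ≤ B = 6; zero-pad to 6 bytes: K' = e6 dc 5b 01 49 00.
K' ⊕ ipad = d0 ea 6d 37 7f 36; K' ⊕ opad = ba 80 07 5d 15 5c.
m1: inner = H(d0 ea 6d 37 7f 36 a2 e0) = 95; tag = H(ba 80 07 5d 15 5c 95) = a4 ← matches
m2: inner = H(d0 ea 6d 37 7f 36 2a b7) = f4; tag = H(ba 80 07 5d 15 5c f4) = 03
m3: inner = H(d0 ea 6d 37 7f 36 3f ed) = 3f; tag = H(ba 80 07 5d 15 5c 3f) = 4e
m4: inner = H(d0 ea 6d 37 7f 36 6b 71) = ef; tag = H(ba 80 07 5d 15 5c ef) = fe

1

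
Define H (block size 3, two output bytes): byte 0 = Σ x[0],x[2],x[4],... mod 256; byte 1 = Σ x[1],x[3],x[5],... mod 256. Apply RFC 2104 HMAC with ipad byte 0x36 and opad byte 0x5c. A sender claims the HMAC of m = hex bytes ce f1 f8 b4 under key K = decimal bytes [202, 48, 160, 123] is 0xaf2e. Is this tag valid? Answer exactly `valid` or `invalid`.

Key decimal bytes [202, 48, 160, 123] = ca 30 a0 7b is 4 bytes > B = 3, so hash it first: H(key) = 6a ab, then zero-pad to 3 bytes: K' = 6a ab 00.
K' ⊕ ipad = 5c 9d 36; K' ⊕ opad = 36 f7 5c.
Inner hash: even-index sum = 567 mod 256 = 55; odd-index sum = 611 mod 256 = 99 → 37 63.
Outer hash (recomputed tag): even-index sum = 245 mod 256 = 245; odd-index sum = 302 mod 256 = 46 → f5 2e.
Recomputed tag = f52e; claimed = af2e → mismatch.

invalid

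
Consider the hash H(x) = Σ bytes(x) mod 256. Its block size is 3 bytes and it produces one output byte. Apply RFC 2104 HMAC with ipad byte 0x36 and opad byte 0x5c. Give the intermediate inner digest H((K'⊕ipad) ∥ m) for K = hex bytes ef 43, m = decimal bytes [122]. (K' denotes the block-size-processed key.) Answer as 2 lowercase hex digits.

Key hex bytes ef 43 is 2 bytes ≤ B = 3; zero-pad to 3 bytes: K' = ef 43 00.
K' ⊕ ipad = d9 75 36.
Inner input = d9 75 36 ∥ 7a.
Inner hash: sum = 217+117+54+122 = 510; mod 256 = 254 → fe.

fe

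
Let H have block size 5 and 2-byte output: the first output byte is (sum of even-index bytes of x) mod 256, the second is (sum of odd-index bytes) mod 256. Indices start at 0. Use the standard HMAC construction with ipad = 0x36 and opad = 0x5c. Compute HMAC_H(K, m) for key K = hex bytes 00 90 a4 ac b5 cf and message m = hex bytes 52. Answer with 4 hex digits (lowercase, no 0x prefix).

Key hex bytes 00 90 a4 ac b5 cf is 6 bytes > B = 5, so hash it first: H(key) = 59 0b, then zero-pad to 5 bytes: K' = 59 0b 00 00 00.
K' ⊕ ipad = 6f 3d 36 36 36.  K' ⊕ opad = 05 57 5c 5c 5c.
Inner input = (K'⊕ipad) ∥ m = 6f 3d 36 36 36 ∥ 52.
Inner hash: even-index sum = 219 mod 256 = 219; odd-index sum = 197 mod 256 = 197 → db c5.
Outer input = (K'⊕opad) ∥ inner = 05 57 5c 5c 5c ∥ db c5.
Outer hash (tag): even-index sum = 386 mod 256 = 130; odd-index sum = 398 mod 256 = 142 → 82 8e.

828e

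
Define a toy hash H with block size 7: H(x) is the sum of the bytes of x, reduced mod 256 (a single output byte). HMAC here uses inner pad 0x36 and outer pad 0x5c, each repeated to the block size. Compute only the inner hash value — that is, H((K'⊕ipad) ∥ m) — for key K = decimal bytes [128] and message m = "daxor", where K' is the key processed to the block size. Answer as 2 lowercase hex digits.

18

Key decimal bytes [128] = 80 is 1 byte ≤ B = 7; zero-pad to 7 bytes: K' = 80 00 00 00 00 00 00.
K' ⊕ ipad = b6 36 36 36 36 36 36.
Inner input = b6 36 36 36 36 36 36 ∥ 64 61 78 6f 72.
Inner hash: sum = 182+54+54+54+54+54+54+100+97+120+111+114 = 1048; mod 256 = 24 → 18.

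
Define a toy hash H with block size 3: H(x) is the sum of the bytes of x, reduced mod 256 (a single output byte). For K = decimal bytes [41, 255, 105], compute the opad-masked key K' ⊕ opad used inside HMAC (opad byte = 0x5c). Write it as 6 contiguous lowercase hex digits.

Key decimal bytes [41, 255, 105] = 29 ff 69 is exactly B = 3 bytes: K' = 29 ff 69.
XOR each byte with 0x5c: 29⊕5c=75, ff⊕5c=a3, 69⊕5c=35.

75a335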